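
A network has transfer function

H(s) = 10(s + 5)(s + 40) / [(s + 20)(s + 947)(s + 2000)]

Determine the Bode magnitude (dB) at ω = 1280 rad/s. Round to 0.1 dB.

-49.4 dB

At s = jω = j1280:
zero (s+5): 5 + j1280 → |·| = √(5²+1280²) = √1638425 ≈ 1280, ∠ = arctan(1280/5) ≈ 89.78°
zero (s+40): 40 + j1280 → |·| = √(40²+1280²) = √1640000 ≈ 1280.6, ∠ = arctan(1280/40) ≈ 88.21°
pole (s+20): 20 + j1280 → |·| = √(20²+1280²) = √1638800 ≈ 1280.2, ∠ = arctan(1280/20) ≈ 89.10°
pole (s+947): 947 + j1280 → |·| = √(947²+1280²) = √2535209 ≈ 1592.2, ∠ = arctan(1280/947) ≈ 53.50°
pole (s+2000): 2000 + j1280 → |·| = √(2000²+1280²) = √5638400 ≈ 2374.5, ∠ = arctan(1280/2000) ≈ 32.62°
|H| = 10 · 1.6392e+06 / 4.84e+09 ≈ 0.0033868
Gain = 20 log₁₀(0.0033868) ≈ -49.40 dB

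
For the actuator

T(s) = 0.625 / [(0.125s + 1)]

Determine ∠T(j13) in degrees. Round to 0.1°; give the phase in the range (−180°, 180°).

At ω = 13 rad/s:
pole (1 + j13·0.125) = 1 + j1.625 → |·| ≈ 1.908, ∠ ≈ 58.39°
∠T = (0°) − (58.39°) = -58.39°

-58.4°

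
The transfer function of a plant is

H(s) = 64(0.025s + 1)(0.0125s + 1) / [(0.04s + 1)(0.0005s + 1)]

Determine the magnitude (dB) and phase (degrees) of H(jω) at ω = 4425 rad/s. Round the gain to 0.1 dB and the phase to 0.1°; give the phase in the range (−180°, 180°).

59.2 dB, 23.1°

At ω = 4425 rad/s:
zero (1 + j4425·0.025) = 1 + j110.625 → |·| ≈ 110.63, ∠ ≈ 89.48°
zero (1 + j4425·0.0125) = 1 + j55.3125 → |·| ≈ 55.322, ∠ ≈ 88.96°
pole (1 + j4425·0.04) = 1 + j177 → |·| ≈ 177, ∠ ≈ 89.68°
pole (1 + j4425·0.0005) = 1 + j2.2125 → |·| ≈ 2.428, ∠ ≈ 65.68°
|H| = 64 · 110.63 · 55.322 / (177 · 2.428) ≈ 911.44
Gain = 20 log₁₀(911.44) ≈ 59.19 dB
∠H = (89.48° + 88.96°) − (89.68° + 65.68°) = 23.08°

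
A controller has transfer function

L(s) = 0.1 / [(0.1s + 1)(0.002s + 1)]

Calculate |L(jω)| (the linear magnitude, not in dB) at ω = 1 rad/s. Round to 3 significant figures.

At ω = 1 rad/s:
pole (1 + j1·0.1) = 1 + j0.1 → |·| ≈ 1.005, ∠ ≈ 5.71°
pole (1 + j1·0.002) = 1 + j0.002 → |·| ≈ 1, ∠ ≈ 0.11°
|L| = 0.1 · 1 / (1.005 · 1) ≈ 0.099502

0.0995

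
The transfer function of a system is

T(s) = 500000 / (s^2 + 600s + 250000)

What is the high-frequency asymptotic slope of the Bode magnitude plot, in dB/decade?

Each pole contributes −20 dB/decade at high frequency; each zero contributes +20 dB/decade.
Net: 0 zero(s) − 2 pole(s) → -40 dB/decade.

-40 dB/decade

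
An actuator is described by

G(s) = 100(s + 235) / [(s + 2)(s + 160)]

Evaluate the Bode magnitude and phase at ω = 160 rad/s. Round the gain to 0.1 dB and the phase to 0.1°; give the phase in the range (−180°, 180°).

At s = jω = j160:
zero (s+235): 235 + j160 → |·| = √(235²+160²) = √80825 ≈ 284.3, ∠ = arctan(160/235) ≈ 34.25°
pole (s+2): 2 + j160 → |·| = √(2²+160²) = √25604 ≈ 160.01, ∠ = arctan(160/2) ≈ 89.28°
pole (s+160): 160 + j160 → |·| = √(160²+160²) = √51200 ≈ 226.27, ∠ = arctan(160/160) ≈ 45.00°
|G| = 100 · 284.3 / 36205 ≈ 0.78525
Gain = 20 log₁₀(0.78525) ≈ -2.10 dB
∠G = 34.25° − 134.28° = -100.03°

-2.1 dB, -100.0°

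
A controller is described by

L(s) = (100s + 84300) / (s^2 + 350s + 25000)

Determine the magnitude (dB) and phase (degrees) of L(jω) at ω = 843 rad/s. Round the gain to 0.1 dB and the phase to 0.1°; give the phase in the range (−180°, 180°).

-15.9 dB, -111.7°

Substitute s = j843:
Numerator: 100(j843) + 84300 = 84300 + j84300
Denominator: (j843)^2 + 350(j843) + 25000 = -685649 + j295050
|N| = √(84300² + 84300²) ≈ 1.1922e+05, ∠N ≈ 45.00°
|D| = √(685649² + 295050²) ≈ 7.4644e+05, ∠D ≈ 156.72°
|L| = 1.1922e+05 / 7.4644e+05 ≈ 0.15972
Gain = 20 log₁₀(0.15972) ≈ -15.93 dB
∠L = 45.00° − 156.72° = -111.72°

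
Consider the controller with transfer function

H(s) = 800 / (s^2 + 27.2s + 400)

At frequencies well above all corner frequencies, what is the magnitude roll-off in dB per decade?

-40 dB/decade

Each pole contributes −20 dB/decade at high frequency; each zero contributes +20 dB/decade.
Net: 0 zero(s) − 2 pole(s) → -40 dB/decade.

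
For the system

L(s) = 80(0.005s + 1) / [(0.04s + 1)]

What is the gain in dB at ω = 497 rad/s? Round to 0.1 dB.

At ω = 497 rad/s:
zero (1 + j497·0.005) = 1 + j2.485 → |·| ≈ 2.6787, ∠ ≈ 68.08°
pole (1 + j497·0.04) = 1 + j19.88 → |·| ≈ 19.905, ∠ ≈ 87.12°
|L| = 80 · 2.6787 / (19.905) ≈ 10.766
Gain = 20 log₁₀(10.766) ≈ 20.64 dB

20.6 dB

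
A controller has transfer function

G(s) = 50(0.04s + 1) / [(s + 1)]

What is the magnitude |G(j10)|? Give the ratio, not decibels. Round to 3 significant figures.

5.36

At ω = 10 rad/s:
zero (1 + j10·0.04) = 1 + j0.4 → |·| ≈ 1.077, ∠ ≈ 21.80°
pole (1 + j10·1) = 1 + j10 → |·| ≈ 10.05, ∠ ≈ 84.29°
|G| = 50 · 1.077 / (10.05) ≈ 5.3582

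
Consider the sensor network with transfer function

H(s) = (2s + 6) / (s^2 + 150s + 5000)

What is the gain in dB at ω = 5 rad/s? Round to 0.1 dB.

Substitute s = j5:
Numerator: 2(j5) + 6 = 6 + j10
Denominator: (j5)^2 + 150(j5) + 5000 = 4975 + j750
|N| = √(6² + 10²) ≈ 11.662, ∠N ≈ 59.04°
|D| = √(4975² + 750²) ≈ 5031.2, ∠D ≈ 8.57°
|H| = 11.662 / 5031.2 ≈ 0.0023179
Gain = 20 log₁₀(0.0023179) ≈ -52.70 dB

-52.7 dB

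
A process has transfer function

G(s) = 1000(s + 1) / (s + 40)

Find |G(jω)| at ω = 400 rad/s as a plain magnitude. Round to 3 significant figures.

995

At s = jω = j400:
zero (s+1): 1 + j400 → |·| = √(1²+400²) = √160001 ≈ 400, ∠ = arctan(400/1) ≈ 89.86°
pole (s+40): 40 + j400 → |·| = √(40²+400²) = √161600 ≈ 402, ∠ = arctan(400/40) ≈ 84.29°
|G| = 1000 · 400 / 402 ≈ 995.02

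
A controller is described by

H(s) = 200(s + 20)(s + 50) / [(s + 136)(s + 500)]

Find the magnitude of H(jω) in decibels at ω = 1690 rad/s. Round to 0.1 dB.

45.6 dB

At s = jω = j1690:
zero (s+20): 20 + j1690 → |·| = √(20²+1690²) = √2856500 ≈ 1690.1, ∠ = arctan(1690/20) ≈ 89.32°
zero (s+50): 50 + j1690 → |·| = √(50²+1690²) = √2858600 ≈ 1690.7, ∠ = arctan(1690/50) ≈ 88.31°
pole (s+136): 136 + j1690 → |·| = √(136²+1690²) = √2874596 ≈ 1695.5, ∠ = arctan(1690/136) ≈ 85.40°
pole (s+500): 500 + j1690 → |·| = √(500²+1690²) = √3106100 ≈ 1762.4, ∠ = arctan(1690/500) ≈ 73.52°
|H| = 200 · 2.8575e+06 / 2.9881e+06 ≈ 191.26
Gain = 20 log₁₀(191.26) ≈ 45.63 dB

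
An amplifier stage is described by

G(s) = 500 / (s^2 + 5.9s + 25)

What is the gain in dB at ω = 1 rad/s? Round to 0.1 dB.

At s = jω = j1:
quadratic: (j1)² + 5.9·j1 + 25 = 24 + j5.9 → |·| ≈ 24.715, ∠ ≈ 13.81°
|G| = 500 / 24.715 ≈ 20.231
Gain = 20 log₁₀(20.231) ≈ 26.12 dB

26.1 dB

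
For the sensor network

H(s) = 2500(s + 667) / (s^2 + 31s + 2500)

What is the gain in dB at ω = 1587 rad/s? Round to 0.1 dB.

4.7 dB

At s = jω = j1587:
zero (s+667): 667 + j1587 → |·| = √(667²+1587²) = √2963458 ≈ 1721.5, ∠ = arctan(1587/667) ≈ 67.20°
quadratic: (j1587)² + 31·j1587 + 2500 = -2516069 + j49197 → |·| ≈ 2.5165e+06, ∠ ≈ 178.88°
|H| = 2500 · 1721.5 / 2.5165e+06 ≈ 1.7102
Gain = 20 log₁₀(1.7102) ≈ 4.66 dB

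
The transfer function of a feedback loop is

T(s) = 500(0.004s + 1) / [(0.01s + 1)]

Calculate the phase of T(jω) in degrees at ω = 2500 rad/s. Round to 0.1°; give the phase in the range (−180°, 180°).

-3.4°

At ω = 2500 rad/s:
zero (1 + j2500·0.004) = 1 + j10 → |·| ≈ 10.05, ∠ ≈ 84.29°
pole (1 + j2500·0.01) = 1 + j25 → |·| ≈ 25.02, ∠ ≈ 87.71°
∠T = (84.29°) − (87.71°) = -3.42°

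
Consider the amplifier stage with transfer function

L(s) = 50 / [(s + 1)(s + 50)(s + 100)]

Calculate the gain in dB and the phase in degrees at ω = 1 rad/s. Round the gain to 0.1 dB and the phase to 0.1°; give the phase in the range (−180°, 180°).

-43.0 dB, -46.7°

At s = jω = j1:
pole (s+1): 1 + j1 → |·| = √(1²+1²) = √2 ≈ 1.4142, ∠ = arctan(1/1) ≈ 45.00°
pole (s+50): 50 + j1 → |·| = √(50²+1²) = √2501 ≈ 50.01, ∠ = arctan(1/50) ≈ 1.15°
pole (s+100): 100 + j1 → |·| = √(100²+1²) = √10001 ≈ 100, ∠ = arctan(1/100) ≈ 0.57°
|L| = 50 / 7072.4 ≈ 0.0070697
Gain = 20 log₁₀(0.0070697) ≈ -43.01 dB
∠L = 0.00° − 46.72° = -46.72°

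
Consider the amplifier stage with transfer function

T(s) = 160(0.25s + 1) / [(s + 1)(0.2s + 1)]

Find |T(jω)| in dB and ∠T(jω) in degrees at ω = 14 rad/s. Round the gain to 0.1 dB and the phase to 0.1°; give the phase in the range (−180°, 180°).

22.9 dB, -82.2°

At ω = 14 rad/s:
zero (1 + j14·0.25) = 1 + j3.5 → |·| ≈ 3.6401, ∠ ≈ 74.05°
pole (1 + j14·1) = 1 + j14 → |·| ≈ 14.036, ∠ ≈ 85.91°
pole (1 + j14·0.2) = 1 + j2.8 → |·| ≈ 2.9732, ∠ ≈ 70.35°
|T| = 160 · 3.6401 / (14.036 · 2.9732) ≈ 13.956
Gain = 20 log₁₀(13.956) ≈ 22.90 dB
∠T = (74.05°) − (85.91° + 70.35°) = -82.21°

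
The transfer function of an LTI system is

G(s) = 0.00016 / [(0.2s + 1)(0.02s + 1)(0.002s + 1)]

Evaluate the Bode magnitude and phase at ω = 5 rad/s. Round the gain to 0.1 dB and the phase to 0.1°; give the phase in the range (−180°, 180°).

-79.0 dB, -51.3°

At ω = 5 rad/s:
pole (1 + j5·0.2) = 1 + j1 → |·| ≈ 1.4142, ∠ ≈ 45.00°
pole (1 + j5·0.02) = 1 + j0.1 → |·| ≈ 1.005, ∠ ≈ 5.71°
pole (1 + j5·0.002) = 1 + j0.01 → |·| ≈ 1, ∠ ≈ 0.57°
|G| = 0.00016 · 1 / (1.4142 · 1.005 · 1) ≈ 0.00011258
Gain = 20 log₁₀(0.00011258) ≈ -78.97 dB
∠G = (0°) − (45.00° + 5.71° + 0.57°) = -51.28°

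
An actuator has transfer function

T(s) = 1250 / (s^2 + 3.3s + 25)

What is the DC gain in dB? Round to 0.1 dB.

T(0) = 1250 / 25 = 50
20 log₁₀(50) ≈ 33.98 dB

34.0 dB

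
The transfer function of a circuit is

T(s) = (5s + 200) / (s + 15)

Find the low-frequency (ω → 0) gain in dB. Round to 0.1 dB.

T(0) = 200 / 15 ≈ 13.333
20 log₁₀(13.333) ≈ 22.50 dB

22.5 dB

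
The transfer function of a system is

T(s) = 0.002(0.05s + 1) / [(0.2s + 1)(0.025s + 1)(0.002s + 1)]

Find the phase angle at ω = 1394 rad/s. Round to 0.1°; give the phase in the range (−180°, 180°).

-159.2°

At ω = 1394 rad/s:
zero (1 + j1394·0.05) = 1 + j69.7 → |·| ≈ 69.707, ∠ ≈ 89.18°
pole (1 + j1394·0.2) = 1 + j278.8 → |·| ≈ 278.8, ∠ ≈ 89.79°
pole (1 + j1394·0.025) = 1 + j34.85 → |·| ≈ 34.864, ∠ ≈ 88.36°
pole (1 + j1394·0.002) = 1 + j2.788 → |·| ≈ 2.9619, ∠ ≈ 70.27°
∠T = (89.18°) − (89.79° + 88.36° + 70.27°) = -159.24°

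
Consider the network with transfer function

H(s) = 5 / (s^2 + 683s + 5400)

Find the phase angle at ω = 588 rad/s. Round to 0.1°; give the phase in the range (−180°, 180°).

Substitute s = j588:
Numerator: 5 = 5 + j0
Denominator: (j588)^2 + 683(j588) + 5400 = -340344 + j401604
|N| = √(5² + 0²) ≈ 5, ∠N ≈ 0.00°
|D| = √(340344² + 401604²) ≈ 5.2642e+05, ∠D ≈ 130.28°
∠H = 0.00° − 130.28° = -130.28°

-130.3°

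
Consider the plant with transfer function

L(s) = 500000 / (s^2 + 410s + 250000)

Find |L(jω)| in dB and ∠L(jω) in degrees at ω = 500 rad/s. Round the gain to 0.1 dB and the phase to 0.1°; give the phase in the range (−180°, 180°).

At s = jω = j500:
quadratic: (j500)² + 410·j500 + 250000 = 0 + j205000 → |·| ≈ 2.05e+05, ∠ ≈ 90.00°
|L| = 500000 / 2.05e+05 ≈ 2.439
Gain = 20 log₁₀(2.439) ≈ 7.74 dB
∠L = 0.00° − 90.00° = -90.00°

7.7 dB, -90.0°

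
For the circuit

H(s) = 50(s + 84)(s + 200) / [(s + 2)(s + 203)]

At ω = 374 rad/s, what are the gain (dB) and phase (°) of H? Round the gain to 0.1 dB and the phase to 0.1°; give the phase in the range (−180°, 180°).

At s = jω = j374:
zero (s+84): 84 + j374 → |·| = √(84²+374²) = √146932 ≈ 383.32, ∠ = arctan(374/84) ≈ 77.34°
zero (s+200): 200 + j374 → |·| = √(200²+374²) = √179876 ≈ 424.12, ∠ = arctan(374/200) ≈ 61.86°
pole (s+2): 2 + j374 → |·| = √(2²+374²) = √139880 ≈ 374.01, ∠ = arctan(374/2) ≈ 89.69°
pole (s+203): 203 + j374 → |·| = √(203²+374²) = √181085 ≈ 425.54, ∠ = arctan(374/203) ≈ 61.51°
|H| = 50 · 1.6257e+05 / 1.5916e+05 ≈ 51.071
Gain = 20 log₁₀(51.071) ≈ 34.16 dB
∠H = 139.20° − 151.20° = -12.00°

34.2 dB, -12.0°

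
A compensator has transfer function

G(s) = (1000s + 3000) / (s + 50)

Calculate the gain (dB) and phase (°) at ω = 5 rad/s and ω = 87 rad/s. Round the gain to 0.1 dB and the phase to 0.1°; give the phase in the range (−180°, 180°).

Substitute s = j5:
Numerator: 1000(j5) + 3000 = 3000 + j5000
Denominator: (j5) + 50 = 50 + j5
|N| = √(3000² + 5000²) ≈ 5831, ∠N ≈ 59.04°
|D| = √(50² + 5²) ≈ 50.249, ∠D ≈ 5.71°
|G| = 5831 / 50.249 ≈ 116.04
Gain = 20 log₁₀(116.04) ≈ 41.29 dB
∠G = 59.04° − 5.71° = 53.33°

Substitute s = j87:
Numerator: 1000(j87) + 3000 = 3000 + j87000
Denominator: (j87) + 50 = 50 + j87
|N| = √(3000² + 87000²) ≈ 87052, ∠N ≈ 88.03°
|D| = √(50² + 87²) ≈ 100.34, ∠D ≈ 60.11°
|G| = 87052 / 100.34 ≈ 867.57
Gain = 20 log₁₀(867.57) ≈ 58.77 dB
∠G = 88.03° − 60.11° = 27.92°

ω = 5: 41.3 dB, 53.3°; ω = 87: 58.8 dB, 27.9°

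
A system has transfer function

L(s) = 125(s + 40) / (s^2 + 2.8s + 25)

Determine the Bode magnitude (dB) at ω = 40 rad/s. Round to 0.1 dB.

At s = jω = j40:
zero (s+40): 40 + j40 → |·| = √(40²+40²) = √3200 ≈ 56.569, ∠ = arctan(40/40) ≈ 45.00°
quadratic: (j40)² + 2.8·j40 + 25 = -1575 + j112 → |·| ≈ 1579, ∠ ≈ 175.93°
|L| = 125 · 56.569 / 1579 ≈ 4.4782
Gain = 20 log₁₀(4.4782) ≈ 13.02 dB

13.0 dB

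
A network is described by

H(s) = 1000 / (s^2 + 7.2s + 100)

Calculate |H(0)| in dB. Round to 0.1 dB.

20.0 dB

H(0) = 1000 / 100 = 10
20 log₁₀(10) ≈ 20.00 dB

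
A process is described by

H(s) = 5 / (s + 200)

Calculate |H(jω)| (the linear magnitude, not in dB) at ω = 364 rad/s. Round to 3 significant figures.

0.0120

At s = jω = j364:
pole (s+200): 200 + j364 → |·| = √(200²+364²) = √172496 ≈ 415.33, ∠ = arctan(364/200) ≈ 61.21°
|H| = 5 / 415.33 ≈ 0.012039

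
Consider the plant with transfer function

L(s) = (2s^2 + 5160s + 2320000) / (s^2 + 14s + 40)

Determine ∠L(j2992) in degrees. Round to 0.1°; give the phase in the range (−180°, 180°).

Substitute s = j2992:
Numerator: 2(j2992)^2 + 5160(j2992) + 2320000 = -15584128 + j15438720
Denominator: (j2992)^2 + 14(j2992) + 40 = -8952024 + j41888
|N| = √(15584128² + 15438720²) ≈ 2.1937e+07, ∠N ≈ 135.27°
|D| = √(8952024² + 41888²) ≈ 8.9521e+06, ∠D ≈ 179.73°
∠L = 135.27° − 179.73° = -44.46°

-44.5°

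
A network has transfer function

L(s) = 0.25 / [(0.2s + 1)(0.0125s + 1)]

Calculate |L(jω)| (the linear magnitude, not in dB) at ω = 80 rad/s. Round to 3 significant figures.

0.0110

At ω = 80 rad/s:
pole (1 + j80·0.2) = 1 + j16 → |·| ≈ 16.031, ∠ ≈ 86.42°
pole (1 + j80·0.0125) = 1 + j1 → |·| ≈ 1.4142, ∠ ≈ 45.00°
|L| = 0.25 · 1 / (16.031 · 1.4142) ≈ 0.011027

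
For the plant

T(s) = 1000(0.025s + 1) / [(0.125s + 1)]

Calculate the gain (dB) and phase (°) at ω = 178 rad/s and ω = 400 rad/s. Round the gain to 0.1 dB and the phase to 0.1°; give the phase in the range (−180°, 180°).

At ω = 178 rad/s:
zero (1 + j178·0.025) = 1 + j4.45 → |·| ≈ 4.561, ∠ ≈ 77.33°
pole (1 + j178·0.125) = 1 + j22.25 → |·| ≈ 22.272, ∠ ≈ 87.43°
|T| = 1000 · 4.561 / (22.272) ≈ 204.79
Gain = 20 log₁₀(204.79) ≈ 46.23 dB
∠T = (77.33°) − (87.43°) = -10.10°

At ω = 400 rad/s:
zero (1 + j400·0.025) = 1 + j10 → |·| ≈ 10.05, ∠ ≈ 84.29°
pole (1 + j400·0.125) = 1 + j50 → |·| ≈ 50.01, ∠ ≈ 88.85°
|T| = 1000 · 10.05 / (50.01) ≈ 200.96
Gain = 20 log₁₀(200.96) ≈ 46.06 dB
∠T = (84.29°) − (88.85°) = -4.56°

ω = 178: 46.2 dB, -10.1°; ω = 400: 46.1 dB, -4.6°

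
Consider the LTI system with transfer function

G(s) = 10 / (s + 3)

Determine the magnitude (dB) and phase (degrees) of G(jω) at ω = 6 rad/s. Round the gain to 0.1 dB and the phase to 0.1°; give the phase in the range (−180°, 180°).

At s = jω = j6:
pole (s+3): 3 + j6 → |·| = √(3²+6²) = √45 ≈ 6.7082, ∠ = arctan(6/3) ≈ 63.43°
|G| = 10 / 6.7082 ≈ 1.4907
Gain = 20 log₁₀(1.4907) ≈ 3.47 dB
∠G = 0.00° − 63.43° = -63.43°

3.5 dB, -63.4°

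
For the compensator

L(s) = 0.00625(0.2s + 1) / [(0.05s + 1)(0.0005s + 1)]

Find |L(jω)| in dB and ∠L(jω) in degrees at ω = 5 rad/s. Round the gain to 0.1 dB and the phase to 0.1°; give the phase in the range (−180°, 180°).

At ω = 5 rad/s:
zero (1 + j5·0.2) = 1 + j1 → |·| ≈ 1.4142, ∠ ≈ 45.00°
pole (1 + j5·0.05) = 1 + j0.25 → |·| ≈ 1.0308, ∠ ≈ 14.04°
pole (1 + j5·0.0005) = 1 + j0.0025 → |·| ≈ 1, ∠ ≈ 0.14°
|L| = 0.00625 · 1.4142 / (1.0308 · 1) ≈ 0.0085747
Gain = 20 log₁₀(0.0085747) ≈ -41.34 dB
∠L = (45.00°) − (14.04° + 0.14°) = 30.82°

-41.3 dB, 30.8°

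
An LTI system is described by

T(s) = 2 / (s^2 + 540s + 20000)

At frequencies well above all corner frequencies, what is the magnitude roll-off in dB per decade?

-40 dB/decade

Each pole contributes −20 dB/decade at high frequency; each zero contributes +20 dB/decade.
Net: 0 zero(s) − 2 pole(s) → -40 dB/decade.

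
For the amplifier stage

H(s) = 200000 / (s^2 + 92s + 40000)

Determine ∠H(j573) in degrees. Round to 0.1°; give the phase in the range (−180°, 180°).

At s = jω = j573:
quadratic: (j573)² + 92·j573 + 40000 = -288329 + j52716 → |·| ≈ 2.9311e+05, ∠ ≈ 169.64°
∠H = 0.00° − 169.64° = -169.64°

-169.6°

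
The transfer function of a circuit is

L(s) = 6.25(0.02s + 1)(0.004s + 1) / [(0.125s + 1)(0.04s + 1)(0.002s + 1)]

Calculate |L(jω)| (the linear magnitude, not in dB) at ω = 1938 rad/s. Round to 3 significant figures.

At ω = 1938 rad/s:
zero (1 + j1938·0.02) = 1 + j38.76 → |·| ≈ 38.773, ∠ ≈ 88.52°
zero (1 + j1938·0.004) = 1 + j7.752 → |·| ≈ 7.8162, ∠ ≈ 82.65°
pole (1 + j1938·0.125) = 1 + j242.25 → |·| ≈ 242.25, ∠ ≈ 89.76°
pole (1 + j1938·0.04) = 1 + j77.52 → |·| ≈ 77.526, ∠ ≈ 89.26°
pole (1 + j1938·0.002) = 1 + j3.876 → |·| ≈ 4.0029, ∠ ≈ 75.53°
|L| = 6.25 · 38.773 · 7.8162 / (242.25 · 77.526 · 4.0029) ≈ 0.025195

0.0252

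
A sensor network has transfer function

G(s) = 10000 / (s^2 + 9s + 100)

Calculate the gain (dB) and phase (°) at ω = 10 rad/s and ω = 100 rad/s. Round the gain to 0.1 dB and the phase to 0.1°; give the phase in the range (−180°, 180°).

At s = jω = j10:
quadratic: (j10)² + 9·j10 + 100 = 0 + j90 → |·| ≈ 90, ∠ ≈ 90.00°
|G| = 10000 / 90 ≈ 111.11
Gain = 20 log₁₀(111.11) ≈ 40.92 dB
∠G = 0.00° − 90.00° = -90.00°

At s = jω = j100:
quadratic: (j100)² + 9·j100 + 100 = -9900 + j900 → |·| ≈ 9940.8, ∠ ≈ 174.81°
|G| = 10000 / 9940.8 ≈ 1.006
Gain = 20 log₁₀(1.006) ≈ 0.05 dB
∠G = 0.00° − 174.81° = -174.81°

ω = 10: 40.9 dB, -90.0°; ω = 100: 0.1 dB, -174.8°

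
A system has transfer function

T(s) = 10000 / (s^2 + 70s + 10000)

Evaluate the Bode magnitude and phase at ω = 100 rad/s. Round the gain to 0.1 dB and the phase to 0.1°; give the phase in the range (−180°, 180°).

At s = jω = j100:
quadratic: (j100)² + 70·j100 + 10000 = 0 + j7000 → |·| ≈ 7000, ∠ ≈ 90.00°
|T| = 10000 / 7000 ≈ 1.4286
Gain = 20 log₁₀(1.4286) ≈ 3.10 dB
∠T = 0.00° − 90.00° = -90.00°

3.1 dB, -90.0°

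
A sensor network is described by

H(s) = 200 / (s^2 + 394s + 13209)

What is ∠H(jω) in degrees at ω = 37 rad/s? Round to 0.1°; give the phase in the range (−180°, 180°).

-50.9°

Substitute s = j37:
Numerator: 200 = 200 + j0
Denominator: (j37)^2 + 394(j37) + 13209 = 11840 + j14578
|N| = √(200² + 0²) ≈ 200, ∠N ≈ 0.00°
|D| = √(11840² + 14578²) ≈ 18780, ∠D ≈ 50.92°
∠H = 0.00° − 50.92° = -50.92°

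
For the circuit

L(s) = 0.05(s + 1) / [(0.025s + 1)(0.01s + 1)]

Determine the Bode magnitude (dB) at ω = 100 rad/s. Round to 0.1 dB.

2.4 dB

At ω = 100 rad/s:
zero (1 + j100·1) = 1 + j100 → |·| ≈ 100, ∠ ≈ 89.43°
pole (1 + j100·0.025) = 1 + j2.5 → |·| ≈ 2.6926, ∠ ≈ 68.20°
pole (1 + j100·0.01) = 1 + j1 → |·| ≈ 1.4142, ∠ ≈ 45.00°
|L| = 0.05 · 100 / (2.6926 · 1.4142) ≈ 1.3131
Gain = 20 log₁₀(1.3131) ≈ 2.37 dB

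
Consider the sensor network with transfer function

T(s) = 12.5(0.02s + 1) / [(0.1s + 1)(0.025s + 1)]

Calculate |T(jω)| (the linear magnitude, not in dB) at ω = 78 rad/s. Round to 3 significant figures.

1.34

At ω = 78 rad/s:
zero (1 + j78·0.02) = 1 + j1.56 → |·| ≈ 1.853, ∠ ≈ 57.34°
pole (1 + j78·0.1) = 1 + j7.8 → |·| ≈ 7.8638, ∠ ≈ 82.69°
pole (1 + j78·0.025) = 1 + j1.95 → |·| ≈ 2.1915, ∠ ≈ 62.85°
|T| = 12.5 · 1.853 / (7.8638 · 2.1915) ≈ 1.344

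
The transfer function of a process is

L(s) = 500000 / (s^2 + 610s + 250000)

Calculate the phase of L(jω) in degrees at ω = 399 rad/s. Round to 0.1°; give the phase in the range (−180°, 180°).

At s = jω = j399:
quadratic: (j399)² + 610·j399 + 250000 = 90799 + j243390 → |·| ≈ 2.5978e+05, ∠ ≈ 69.54°
∠L = 0.00° − 69.54° = -69.54°

-69.5°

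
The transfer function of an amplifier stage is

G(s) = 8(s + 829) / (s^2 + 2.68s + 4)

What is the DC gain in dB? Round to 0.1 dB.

G(0) = 8·829 / 4 = 1658
20 log₁₀(1658) ≈ 64.39 dB

64.4 dB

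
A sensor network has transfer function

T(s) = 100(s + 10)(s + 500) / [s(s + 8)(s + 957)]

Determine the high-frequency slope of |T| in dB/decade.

Each pole contributes −20 dB/decade at high frequency; each zero contributes +20 dB/decade.
Net: 2 zero(s) − 3 pole(s) → -20 dB/decade.

-20 dB/decade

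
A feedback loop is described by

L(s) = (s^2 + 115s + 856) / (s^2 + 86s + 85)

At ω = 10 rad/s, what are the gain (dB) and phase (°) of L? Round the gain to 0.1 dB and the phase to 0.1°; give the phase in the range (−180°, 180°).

Substitute s = j10:
Numerator: (j10)^2 + 115(j10) + 856 = 756 + j1150
Denominator: (j10)^2 + 86(j10) + 85 = -15 + j860
|N| = √(756² + 1150²) ≈ 1376.2, ∠N ≈ 56.68°
|D| = √(15² + 860²) ≈ 860.13, ∠D ≈ 91.00°
|L| = 1376.2 / 860.13 ≈ 1.6
Gain = 20 log₁₀(1.6) ≈ 4.08 dB
∠L = 56.68° − 91.00° = -34.32°

4.1 dB, -34.3°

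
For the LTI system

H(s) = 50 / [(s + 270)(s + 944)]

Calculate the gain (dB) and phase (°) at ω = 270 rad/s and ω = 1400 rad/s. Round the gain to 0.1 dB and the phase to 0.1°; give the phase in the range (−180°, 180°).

ω = 270: -77.5 dB, -61.0°; ω = 1400: -93.7 dB, -135.1°

At s = jω = j270:
pole (s+270): 270 + j270 → |·| = √(270²+270²) = √145800 ≈ 381.84, ∠ = arctan(270/270) ≈ 45.00°
pole (s+944): 944 + j270 → |·| = √(944²+270²) = √964036 ≈ 981.85, ∠ = arctan(270/944) ≈ 15.96°
|H| = 50 / 3.7491e+05 ≈ 0.00013337
Gain = 20 log₁₀(0.00013337) ≈ -77.50 dB
∠H = 0.00° − 60.96° = -60.96°

At s = jω = j1400:
pole (s+270): 270 + j1400 → |·| = √(270²+1400²) = √2032900 ≈ 1425.8, ∠ = arctan(1400/270) ≈ 79.08°
pole (s+944): 944 + j1400 → |·| = √(944²+1400²) = √2851136 ≈ 1688.5, ∠ = arctan(1400/944) ≈ 56.01°
|H| = 50 / 2.4075e+06 ≈ 2.0768e-05
Gain = 20 log₁₀(2.0768e-05) ≈ -93.65 dB
∠H = 0.00° − 135.09° = -135.09°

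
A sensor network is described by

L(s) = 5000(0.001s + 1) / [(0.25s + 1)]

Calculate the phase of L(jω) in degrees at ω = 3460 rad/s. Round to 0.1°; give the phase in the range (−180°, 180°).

-16.1°

At ω = 3460 rad/s:
zero (1 + j3460·0.001) = 1 + j3.46 → |·| ≈ 3.6016, ∠ ≈ 73.88°
pole (1 + j3460·0.25) = 1 + j865 → |·| ≈ 865, ∠ ≈ 89.93°
∠L = (73.88°) − (89.93°) = -16.05°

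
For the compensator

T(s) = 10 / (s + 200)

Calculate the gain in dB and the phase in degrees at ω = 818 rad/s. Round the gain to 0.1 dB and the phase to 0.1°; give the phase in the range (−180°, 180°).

-38.5 dB, -76.3°

Substitute s = j818:
Numerator: 10 = 10 + j0
Denominator: (j818) + 200 = 200 + j818
|N| = √(10² + 0²) ≈ 10, ∠N ≈ 0.00°
|D| = √(200² + 818²) ≈ 842.1, ∠D ≈ 76.26°
|T| = 10 / 842.1 ≈ 0.011875
Gain = 20 log₁₀(0.011875) ≈ -38.51 dB
∠T = 0.00° − 76.26° = -76.26°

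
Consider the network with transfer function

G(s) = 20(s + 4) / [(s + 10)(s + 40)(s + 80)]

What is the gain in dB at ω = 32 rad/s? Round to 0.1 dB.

At s = jω = j32:
zero (s+4): 4 + j32 → |·| = √(4²+32²) = √1040 ≈ 32.249, ∠ = arctan(32/4) ≈ 82.87°
pole (s+10): 10 + j32 → |·| = √(10²+32²) = √1124 ≈ 33.526, ∠ = arctan(32/10) ≈ 72.65°
pole (s+40): 40 + j32 → |·| = √(40²+32²) = √2624 ≈ 51.225, ∠ = arctan(32/40) ≈ 38.66°
pole (s+80): 80 + j32 → |·| = √(80²+32²) = √7424 ≈ 86.163, ∠ = arctan(32/80) ≈ 21.80°
|G| = 20 · 32.249 / 1.4797e+05 ≈ 0.0043589
Gain = 20 log₁₀(0.0043589) ≈ -47.21 dB

-47.2 dB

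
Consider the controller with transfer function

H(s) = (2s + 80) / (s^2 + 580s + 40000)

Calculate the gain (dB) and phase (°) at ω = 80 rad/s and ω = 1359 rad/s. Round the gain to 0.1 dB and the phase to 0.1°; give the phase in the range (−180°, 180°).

ω = 80: -50.1 dB, 9.3°; ω = 1359: -57.2 dB, -68.1°

Substitute s = j80:
Numerator: 2(j80) + 80 = 80 + j160
Denominator: (j80)^2 + 580(j80) + 40000 = 33600 + j46400
|N| = √(80² + 160²) ≈ 178.89, ∠N ≈ 63.43°
|D| = √(33600² + 46400²) ≈ 57288, ∠D ≈ 54.09°
|H| = 178.89 / 57288 ≈ 0.0031226
Gain = 20 log₁₀(0.0031226) ≈ -50.11 dB
∠H = 63.43° − 54.09° = 9.34°

Substitute s = j1359:
Numerator: 2(j1359) + 80 = 80 + j2718
Denominator: (j1359)^2 + 580(j1359) + 40000 = -1806881 + j788220
|N| = √(80² + 2718²) ≈ 2719.2, ∠N ≈ 88.31°
|D| = √(1806881² + 788220²) ≈ 1.9713e+06, ∠D ≈ 156.43°
|H| = 2719.2 / 1.9713e+06 ≈ 0.0013794
Gain = 20 log₁₀(0.0013794) ≈ -57.21 dB
∠H = 88.31° − 156.43° = -68.12°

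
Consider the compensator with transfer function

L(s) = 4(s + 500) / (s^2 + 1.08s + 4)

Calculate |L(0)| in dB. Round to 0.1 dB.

54.0 dB

L(0) = 4·500 / 4 = 500
20 log₁₀(500) ≈ 53.98 dB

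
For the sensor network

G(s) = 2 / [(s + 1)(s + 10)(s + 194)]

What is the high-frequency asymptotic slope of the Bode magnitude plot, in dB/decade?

Each pole contributes −20 dB/decade at high frequency; each zero contributes +20 dB/decade.
Net: 0 zero(s) − 3 pole(s) → -60 dB/decade.

-60 dB/decade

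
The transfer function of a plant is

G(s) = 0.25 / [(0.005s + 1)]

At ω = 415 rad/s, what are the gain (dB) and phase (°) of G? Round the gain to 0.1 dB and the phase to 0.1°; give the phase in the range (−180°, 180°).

-19.3 dB, -64.3°

At ω = 415 rad/s:
pole (1 + j415·0.005) = 1 + j2.075 → |·| ≈ 2.3034, ∠ ≈ 64.27°
|G| = 0.25 · 1 / (2.3034) ≈ 0.10854
Gain = 20 log₁₀(0.10854) ≈ -19.29 dB
∠G = (0°) − (64.27°) = -64.27°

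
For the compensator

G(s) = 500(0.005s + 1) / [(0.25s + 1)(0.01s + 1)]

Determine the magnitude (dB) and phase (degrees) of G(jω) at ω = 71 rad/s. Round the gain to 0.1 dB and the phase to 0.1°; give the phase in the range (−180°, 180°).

At ω = 71 rad/s:
zero (1 + j71·0.005) = 1 + j0.355 → |·| ≈ 1.0611, ∠ ≈ 19.54°
pole (1 + j71·0.25) = 1 + j17.75 → |·| ≈ 17.778, ∠ ≈ 86.78°
pole (1 + j71·0.01) = 1 + j0.71 → |·| ≈ 1.2264, ∠ ≈ 35.37°
|G| = 500 · 1.0611 / (17.778 · 1.2264) ≈ 24.334
Gain = 20 log₁₀(24.334) ≈ 27.72 dB
∠G = (19.54°) − (86.78° + 35.37°) = -102.61°

27.7 dB, -102.6°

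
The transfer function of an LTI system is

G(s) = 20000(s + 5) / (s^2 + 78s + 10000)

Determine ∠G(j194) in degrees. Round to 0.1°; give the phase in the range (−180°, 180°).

-62.8°

At s = jω = j194:
zero (s+5): 5 + j194 → |·| = √(5²+194²) = √37661 ≈ 194.06, ∠ = arctan(194/5) ≈ 88.52°
quadratic: (j194)² + 78·j194 + 10000 = -27636 + j15132 → |·| ≈ 31508, ∠ ≈ 151.30°
∠G = 88.52° − 151.30° = -62.78°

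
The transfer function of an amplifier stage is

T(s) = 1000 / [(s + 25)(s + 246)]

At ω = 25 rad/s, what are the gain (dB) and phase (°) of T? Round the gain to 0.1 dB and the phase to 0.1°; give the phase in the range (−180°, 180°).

At s = jω = j25:
pole (s+25): 25 + j25 → |·| = √(25²+25²) = √1250 ≈ 35.355, ∠ = arctan(25/25) ≈ 45.00°
pole (s+246): 246 + j25 → |·| = √(246²+25²) = √61141 ≈ 247.27, ∠ = arctan(25/246) ≈ 5.80°
|T| = 1000 / 8742.2 ≈ 0.11439
Gain = 20 log₁₀(0.11439) ≈ -18.83 dB
∠T = 0.00° − 50.80° = -50.80°

-18.8 dB, -50.8°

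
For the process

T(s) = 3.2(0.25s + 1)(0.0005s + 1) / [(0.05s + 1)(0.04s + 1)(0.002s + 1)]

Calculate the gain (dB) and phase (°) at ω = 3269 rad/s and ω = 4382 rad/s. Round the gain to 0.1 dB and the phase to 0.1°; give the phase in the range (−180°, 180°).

ω = 3269: -29.0 dB, -112.0°; ω = 4382: -32.1 dB, -107.5°

At ω = 3269 rad/s:
zero (1 + j3269·0.25) = 1 + j817.25 → |·| ≈ 817.25, ∠ ≈ 89.93°
zero (1 + j3269·0.0005) = 1 + j1.6345 → |·| ≈ 1.9161, ∠ ≈ 58.54°
pole (1 + j3269·0.05) = 1 + j163.45 → |·| ≈ 163.45, ∠ ≈ 89.65°
pole (1 + j3269·0.04) = 1 + j130.76 → |·| ≈ 130.76, ∠ ≈ 89.56°
pole (1 + j3269·0.002) = 1 + j6.538 → |·| ≈ 6.614, ∠ ≈ 81.30°
|T| = 3.2 · 817.25 · 1.9161 / (163.45 · 130.76 · 6.614) ≈ 0.035449
Gain = 20 log₁₀(0.035449) ≈ -29.01 dB
∠T = (89.93° + 58.54°) − (89.65° + 89.56° + 81.30°) = -112.04°

At ω = 4382 rad/s:
zero (1 + j4382·0.25) = 1 + j1095.5 → |·| ≈ 1095.5, ∠ ≈ 89.95°
zero (1 + j4382·0.0005) = 1 + j2.191 → |·| ≈ 2.4084, ∠ ≈ 65.47°
pole (1 + j4382·0.05) = 1 + j219.1 → |·| ≈ 219.1, ∠ ≈ 89.74°
pole (1 + j4382·0.04) = 1 + j175.28 → |·| ≈ 175.28, ∠ ≈ 89.67°
pole (1 + j4382·0.002) = 1 + j8.764 → |·| ≈ 8.8209, ∠ ≈ 83.49°
|T| = 3.2 · 1095.5 · 2.4084 / (219.1 · 175.28 · 8.8209) ≈ 0.024923
Gain = 20 log₁₀(0.024923) ≈ -32.07 dB
∠T = (89.95° + 65.47°) − (89.74° + 89.67° + 83.49°) = -107.48°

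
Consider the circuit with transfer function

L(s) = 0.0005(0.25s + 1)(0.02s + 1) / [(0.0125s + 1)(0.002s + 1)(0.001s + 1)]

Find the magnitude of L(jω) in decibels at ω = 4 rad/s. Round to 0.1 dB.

-63.0 dB

At ω = 4 rad/s:
zero (1 + j4·0.25) = 1 + j1 → |·| ≈ 1.4142, ∠ ≈ 45.00°
zero (1 + j4·0.02) = 1 + j0.08 → |·| ≈ 1.0032, ∠ ≈ 4.57°
pole (1 + j4·0.0125) = 1 + j0.05 → |·| ≈ 1.0012, ∠ ≈ 2.86°
pole (1 + j4·0.002) = 1 + j0.008 → |·| ≈ 1, ∠ ≈ 0.46°
pole (1 + j4·0.001) = 1 + j0.004 → |·| ≈ 1, ∠ ≈ 0.23°
|L| = 0.0005 · 1.4142 · 1.0032 / (1.0012 · 1 · 1) ≈ 0.00070851
Gain = 20 log₁₀(0.00070851) ≈ -62.99 dB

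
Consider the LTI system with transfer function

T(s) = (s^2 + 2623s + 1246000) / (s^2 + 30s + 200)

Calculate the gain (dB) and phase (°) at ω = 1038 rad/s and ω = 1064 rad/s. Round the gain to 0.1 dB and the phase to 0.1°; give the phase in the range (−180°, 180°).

Substitute s = j1038:
Numerator: (j1038)^2 + 2623(j1038) + 1246000 = 168556 + j2722674
Denominator: (j1038)^2 + 30(j1038) + 200 = -1077244 + j31140
|N| = √(168556² + 2722674²) ≈ 2.7279e+06, ∠N ≈ 86.46°
|D| = √(1077244² + 31140²) ≈ 1.0777e+06, ∠D ≈ 178.34°
|T| = 2.7279e+06 / 1.0777e+06 ≈ 2.5312
Gain = 20 log₁₀(2.5312) ≈ 8.07 dB
∠T = 86.46° − 178.34° = -91.88°

Substitute s = j1064:
Numerator: (j1064)^2 + 2623(j1064) + 1246000 = 113904 + j2790872
Denominator: (j1064)^2 + 30(j1064) + 200 = -1131896 + j31920
|N| = √(113904² + 2790872²) ≈ 2.7932e+06, ∠N ≈ 87.66°
|D| = √(1131896² + 31920²) ≈ 1.1323e+06, ∠D ≈ 178.38°
|T| = 2.7932e+06 / 1.1323e+06 ≈ 2.4668
Gain = 20 log₁₀(2.4668) ≈ 7.84 dB
∠T = 87.66° − 178.38° = -90.72°

ω = 1038: 8.1 dB, -91.9°; ω = 1064: 7.8 dB, -90.7°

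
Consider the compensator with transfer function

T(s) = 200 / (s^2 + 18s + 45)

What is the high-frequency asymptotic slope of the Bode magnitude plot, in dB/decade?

-40 dB/decade

Each pole contributes −20 dB/decade at high frequency; each zero contributes +20 dB/decade.
Net: 0 zero(s) − 2 pole(s) → -40 dB/decade.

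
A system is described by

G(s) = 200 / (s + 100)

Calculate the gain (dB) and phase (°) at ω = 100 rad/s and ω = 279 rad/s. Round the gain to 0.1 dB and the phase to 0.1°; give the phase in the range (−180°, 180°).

ω = 100: 3.0 dB, -45.0°; ω = 279: -3.4 dB, -70.3°

Substitute s = j100:
Numerator: 200 = 200 + j0
Denominator: (j100) + 100 = 100 + j100
|N| = √(200² + 0²) ≈ 200, ∠N ≈ 0.00°
|D| = √(100² + 100²) ≈ 141.42, ∠D ≈ 45.00°
|G| = 200 / 141.42 ≈ 1.4142
Gain = 20 log₁₀(1.4142) ≈ 3.01 dB
∠G = 0.00° − 45.00° = -45.00°

Substitute s = j279:
Numerator: 200 = 200 + j0
Denominator: (j279) + 100 = 100 + j279
|N| = √(200² + 0²) ≈ 200, ∠N ≈ 0.00°
|D| = √(100² + 279²) ≈ 296.38, ∠D ≈ 70.28°
|G| = 200 / 296.38 ≈ 0.67481
Gain = 20 log₁₀(0.67481) ≈ -3.42 dB
∠G = 0.00° − 70.28° = -70.28°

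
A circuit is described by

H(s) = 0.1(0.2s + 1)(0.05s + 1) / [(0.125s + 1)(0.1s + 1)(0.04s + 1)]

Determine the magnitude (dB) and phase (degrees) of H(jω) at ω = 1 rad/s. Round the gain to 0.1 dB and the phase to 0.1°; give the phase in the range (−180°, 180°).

-19.9 dB, -1.0°

At ω = 1 rad/s:
zero (1 + j1·0.2) = 1 + j0.2 → |·| ≈ 1.0198, ∠ ≈ 11.31°
zero (1 + j1·0.05) = 1 + j0.05 → |·| ≈ 1.0012, ∠ ≈ 2.86°
pole (1 + j1·0.125) = 1 + j0.125 → |·| ≈ 1.0078, ∠ ≈ 7.13°
pole (1 + j1·0.1) = 1 + j0.1 → |·| ≈ 1.005, ∠ ≈ 5.71°
pole (1 + j1·0.04) = 1 + j0.04 → |·| ≈ 1.0008, ∠ ≈ 2.29°
|H| = 0.1 · 1.0198 · 1.0012 / (1.0078 · 1.005 · 1.0008) ≈ 0.10073
Gain = 20 log₁₀(0.10073) ≈ -19.94 dB
∠H = (11.31° + 2.86°) − (7.13° + 5.71° + 2.29°) = -0.96°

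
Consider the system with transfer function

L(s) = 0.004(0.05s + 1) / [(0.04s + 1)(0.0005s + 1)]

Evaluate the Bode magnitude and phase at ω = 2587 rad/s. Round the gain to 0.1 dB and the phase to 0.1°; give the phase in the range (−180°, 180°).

-50.3 dB, -52.2°

At ω = 2587 rad/s:
zero (1 + j2587·0.05) = 1 + j129.35 → |·| ≈ 129.35, ∠ ≈ 89.56°
pole (1 + j2587·0.04) = 1 + j103.48 → |·| ≈ 103.48, ∠ ≈ 89.45°
pole (1 + j2587·0.0005) = 1 + j1.2935 → |·| ≈ 1.635, ∠ ≈ 52.29°
|L| = 0.004 · 129.35 / (103.48 · 1.635) ≈ 0.0030581
Gain = 20 log₁₀(0.0030581) ≈ -50.29 dB
∠L = (89.56°) − (89.45° + 52.29°) = -52.18°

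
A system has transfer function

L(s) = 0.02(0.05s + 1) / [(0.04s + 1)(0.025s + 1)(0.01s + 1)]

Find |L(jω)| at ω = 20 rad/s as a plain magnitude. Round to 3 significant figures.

At ω = 20 rad/s:
zero (1 + j20·0.05) = 1 + j1 → |·| ≈ 1.4142, ∠ ≈ 45.00°
pole (1 + j20·0.04) = 1 + j0.8 → |·| ≈ 1.2806, ∠ ≈ 38.66°
pole (1 + j20·0.025) = 1 + j0.5 → |·| ≈ 1.118, ∠ ≈ 26.57°
pole (1 + j20·0.01) = 1 + j0.2 → |·| ≈ 1.0198, ∠ ≈ 11.31°
|L| = 0.02 · 1.4142 / (1.2806 · 1.118 · 1.0198) ≈ 0.019372

0.0194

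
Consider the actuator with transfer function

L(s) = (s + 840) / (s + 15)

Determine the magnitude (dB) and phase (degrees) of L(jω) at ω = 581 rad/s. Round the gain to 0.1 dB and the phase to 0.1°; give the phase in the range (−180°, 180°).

4.9 dB, -53.9°

Substitute s = j581:
Numerator: (j581) + 840 = 840 + j581
Denominator: (j581) + 15 = 15 + j581
|N| = √(840² + 581²) ≈ 1021.4, ∠N ≈ 34.67°
|D| = √(15² + 581²) ≈ 581.19, ∠D ≈ 88.52°
|L| = 1021.4 / 581.19 ≈ 1.7574
Gain = 20 log₁₀(1.7574) ≈ 4.90 dB
∠L = 34.67° − 88.52° = -53.85°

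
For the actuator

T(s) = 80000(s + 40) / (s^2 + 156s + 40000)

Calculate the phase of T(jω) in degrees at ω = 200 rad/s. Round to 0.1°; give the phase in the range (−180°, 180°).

At s = jω = j200:
zero (s+40): 40 + j200 → |·| = √(40²+200²) = √41600 ≈ 203.96, ∠ = arctan(200/40) ≈ 78.69°
quadratic: (j200)² + 156·j200 + 40000 = 0 + j31200 → |·| ≈ 31200, ∠ ≈ 90.00°
∠T = 78.69° − 90.00° = -11.31°

-11.3°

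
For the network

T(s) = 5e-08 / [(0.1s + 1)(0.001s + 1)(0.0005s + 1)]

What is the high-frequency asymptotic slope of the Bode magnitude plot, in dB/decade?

Each pole contributes −20 dB/decade at high frequency; each zero contributes +20 dB/decade.
Net: 0 zero(s) − 3 pole(s) → -60 dB/decade.

-60 dB/decade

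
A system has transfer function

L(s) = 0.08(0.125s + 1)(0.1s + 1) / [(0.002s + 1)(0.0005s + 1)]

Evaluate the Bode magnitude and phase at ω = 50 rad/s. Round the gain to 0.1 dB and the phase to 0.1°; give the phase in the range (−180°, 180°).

At ω = 50 rad/s:
zero (1 + j50·0.125) = 1 + j6.25 → |·| ≈ 6.3295, ∠ ≈ 80.91°
zero (1 + j50·0.1) = 1 + j5 → |·| ≈ 5.099, ∠ ≈ 78.69°
pole (1 + j50·0.002) = 1 + j0.1 → |·| ≈ 1.005, ∠ ≈ 5.71°
pole (1 + j50·0.0005) = 1 + j0.025 → |·| ≈ 1.0003, ∠ ≈ 1.43°
|L| = 0.08 · 6.3295 · 5.099 / (1.005 · 1.0003) ≈ 2.5683
Gain = 20 log₁₀(2.5683) ≈ 8.19 dB
∠L = (80.91° + 78.69°) − (5.71° + 1.43°) = 152.46°

8.2 dB, 152.5°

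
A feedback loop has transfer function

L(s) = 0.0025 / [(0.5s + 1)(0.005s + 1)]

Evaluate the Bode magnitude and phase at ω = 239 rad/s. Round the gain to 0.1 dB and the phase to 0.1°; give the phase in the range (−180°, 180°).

At ω = 239 rad/s:
pole (1 + j239·0.5) = 1 + j119.5 → |·| ≈ 119.5, ∠ ≈ 89.52°
pole (1 + j239·0.005) = 1 + j1.195 → |·| ≈ 1.5582, ∠ ≈ 50.08°
|L| = 0.0025 · 1 / (119.5 · 1.5582) ≈ 1.3426e-05
Gain = 20 log₁₀(1.3426e-05) ≈ -97.44 dB
∠L = (0°) − (89.52° + 50.08°) = -139.60°

-97.4 dB, -139.6°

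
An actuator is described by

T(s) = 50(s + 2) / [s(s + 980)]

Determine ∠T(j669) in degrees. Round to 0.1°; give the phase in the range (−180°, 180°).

-34.5°

At s = jω = j669:
zero (s+2): 2 + j669 → |·| = √(2²+669²) = √447565 ≈ 669, ∠ = arctan(669/2) ≈ 89.83°
pole (s+980): 980 + j669 → |·| = √(980²+669²) = √1407961 ≈ 1186.6, ∠ = arctan(669/980) ≈ 34.32°
pole at origin: |s| = 669, ∠ = 90.00° (in denominator)
∠T = 89.83° − 124.32° = -34.49°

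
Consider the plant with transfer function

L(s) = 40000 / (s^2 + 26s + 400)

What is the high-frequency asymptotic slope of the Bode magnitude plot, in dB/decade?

-40 dB/decade

Each pole contributes −20 dB/decade at high frequency; each zero contributes +20 dB/decade.
Net: 0 zero(s) − 2 pole(s) → -40 dB/decade.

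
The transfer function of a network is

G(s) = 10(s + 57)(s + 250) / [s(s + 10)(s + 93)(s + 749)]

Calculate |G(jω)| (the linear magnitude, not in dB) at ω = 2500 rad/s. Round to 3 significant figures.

At s = jω = j2500:
zero (s+57): 57 + j2500 → |·| = √(57²+2500²) = √6253249 ≈ 2500.6, ∠ = arctan(2500/57) ≈ 88.69°
zero (s+250): 250 + j2500 → |·| = √(250²+2500²) = √6312500 ≈ 2512.5, ∠ = arctan(2500/250) ≈ 84.29°
pole (s+10): 10 + j2500 → |·| = √(10²+2500²) = √6250100 ≈ 2500, ∠ = arctan(2500/10) ≈ 89.77°
pole (s+93): 93 + j2500 → |·| = √(93²+2500²) = √6258649 ≈ 2501.7, ∠ = arctan(2500/93) ≈ 87.87°
pole (s+749): 749 + j2500 → |·| = √(749²+2500²) = √6811001 ≈ 2609.8, ∠ = arctan(2500/749) ≈ 73.32°
pole at origin: |s| = 2500, ∠ = 90.00° (in denominator)
|G| = 10 · 6.2828e+06 / 4.0806e+13 ≈ 1.5397e-06

1.54e-06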